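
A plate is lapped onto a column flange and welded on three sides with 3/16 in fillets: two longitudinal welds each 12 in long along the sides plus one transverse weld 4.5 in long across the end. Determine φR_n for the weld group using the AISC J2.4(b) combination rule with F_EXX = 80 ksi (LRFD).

φR_n ≈ 136 kip

t_e = 0.707 × 0.1875 = 0.1326 in.
R_nwl = 0.6 × 80 × 0.1326 × 24 = 152.7 kip (longitudinal, 2 welds).
R_nwt = 0.6 × 80 × 0.1326 × 4.5 = 28.63 kip (transverse, base value).
(i) R_nwl + R_nwt = 181.3 kip; (ii) 0.85 R_nwl + 1.5 R_nwt = 172.8 kip.
R_n = max = 181.3 kip [governs: (i)]; φR_n = 136 kip.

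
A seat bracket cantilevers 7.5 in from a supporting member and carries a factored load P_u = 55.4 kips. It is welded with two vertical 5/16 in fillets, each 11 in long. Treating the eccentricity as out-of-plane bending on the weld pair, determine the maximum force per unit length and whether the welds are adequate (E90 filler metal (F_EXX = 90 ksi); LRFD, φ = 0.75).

L_w = 2 × 11 = 22 in; section modulus (unit throat) S = 2 × L²/6 = 40.33 in².
Direct shear f_v = P/L_w = 55.4/22 = 2.518 kip/in.
Moment M = P × e = 55.4 × 7.5 = 415.5 kip·in; bending f_b = M/S = 10.3 kip/in.
f_max = √(f_v² + f_b²) = √(2.518² + 10.3²) = 10.6 kip/in.
φr_n = 0.75 × 0.6 × 90 × (0.707 × 0.3125) = 8.948 kip/in → NOT adequate.

f_max ≈ 10.6 kip/in; NOT adequate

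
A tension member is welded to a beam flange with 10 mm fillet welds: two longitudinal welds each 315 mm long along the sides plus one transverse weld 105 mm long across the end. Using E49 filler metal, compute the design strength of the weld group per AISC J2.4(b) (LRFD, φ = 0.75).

φR_n ≈ 1150 kN

E49XX → F_EXX = 490 MPa.
t_e = 0.707 × 10 = 7.07 mm.
R_nwl = 0.6 × 490 × 7.07 × 630 × 10⁻³ = 1310 kN (longitudinal, 2 welds).
R_nwt = 0.6 × 490 × 7.07 × 105 × 10⁻³ = 218.3 kN (transverse, base value).
(i) R_nwl + R_nwt = 1528 kN; (ii) 0.85 R_nwl + 1.5 R_nwt = 1440 kN.
R_n = max = 1528 kN [governs: (i)]; φR_n = 1146 kN.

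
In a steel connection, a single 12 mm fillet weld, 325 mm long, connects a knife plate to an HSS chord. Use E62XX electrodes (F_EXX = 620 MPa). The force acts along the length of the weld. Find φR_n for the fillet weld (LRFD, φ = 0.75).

φR_n ≈ 769 kN

Effective throat t_e = 0.707 × 12 = 8.484 mm.
Total length L = 325 mm; A_we = 8.484 × 325 = 2757 mm².
F_nw = 0.6 F_EXX = 0.6 × 620 = 372 MPa.
φR_n = 0.75 × 372 × 2757 × 10⁻³ = 769.3 kN.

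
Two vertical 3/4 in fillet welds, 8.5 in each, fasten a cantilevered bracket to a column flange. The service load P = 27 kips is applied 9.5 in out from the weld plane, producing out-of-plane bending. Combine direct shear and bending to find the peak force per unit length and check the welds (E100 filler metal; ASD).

f_max ≈ 10.8 kip/in; adequate

E100XX → F_EXX = 100 ksi.
L_w = 2 × 8.5 = 17 in; section modulus (unit throat) S = 2 × L²/6 = 24.08 in².
Direct shear f_v = P/L_w = 27/17 = 1.588 kip/in.
Moment M = P × e = 27 × 9.5 = 256.5 kip·in; bending f_b = M/S = 10.65 kip/in.
f_max = √(f_v² + f_b²) = √(1.588² + 10.65²) = 10.77 kip/in.
r_n/Ω = (1/2.0) × 0.6 × 100 × (0.707 × 0.75) = 15.91 kip/in → adequate.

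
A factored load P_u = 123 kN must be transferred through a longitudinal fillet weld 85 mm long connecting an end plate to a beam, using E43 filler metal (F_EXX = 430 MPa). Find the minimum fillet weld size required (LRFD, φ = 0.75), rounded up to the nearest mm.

Total weld length L = 85 mm.
Required throat t_e = P_u / (φ × 0.6 F_EXX × L) = 123 / (0.75 × 0.6 × 430 × 85 × 10⁻³) = 7.478 mm.
Required leg w = t_e / 0.707 = 10.58 mm → use 11 mm.

w = 11 mm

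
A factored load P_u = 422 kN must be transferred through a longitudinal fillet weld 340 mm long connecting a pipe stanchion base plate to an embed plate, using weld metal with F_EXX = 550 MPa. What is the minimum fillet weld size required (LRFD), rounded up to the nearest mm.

Total weld length L = 340 mm.
Required throat t_e = P_u / (φ × 0.6 F_EXX × L) = 422 / (0.75 × 0.6 × 550 × 340 × 10⁻³) = 5.015 mm.
Required leg w = t_e / 0.707 = 7.093 mm → use 8 mm.

w = 8 mm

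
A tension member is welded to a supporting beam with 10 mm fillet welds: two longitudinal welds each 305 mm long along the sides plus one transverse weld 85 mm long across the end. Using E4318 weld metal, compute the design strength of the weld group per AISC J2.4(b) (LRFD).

φR_n ≈ 951 kN

E43XX → F_EXX = 430 MPa.
t_e = 0.707 × 10 = 7.07 mm.
R_nwl = 0.6 × 430 × 7.07 × 610 × 10⁻³ = 1113 kN (longitudinal, 2 welds).
R_nwt = 0.6 × 430 × 7.07 × 85 × 10⁻³ = 155 kN (transverse, base value).
(i) R_nwl + R_nwt = 1268 kN; (ii) 0.85 R_nwl + 1.5 R_nwt = 1178 kN.
R_n = max = 1268 kN [governs: (i)]; φR_n = 950.8 kN.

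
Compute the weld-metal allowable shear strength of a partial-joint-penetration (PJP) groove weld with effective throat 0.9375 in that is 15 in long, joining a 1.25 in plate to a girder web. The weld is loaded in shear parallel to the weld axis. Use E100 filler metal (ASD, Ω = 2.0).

E100XX → F_EXX = 100 ksi.
Effective throat (given) t_e = 0.9375 in.
A_we = 0.9375 × 15 = 14.06 in².
F_nw = 0.6 F_EXX = 60 ksi.
R_n/Ω = (60 × 14.06) / 2.0 = 421.9 kip.

R_n/Ω ≈ 422 kip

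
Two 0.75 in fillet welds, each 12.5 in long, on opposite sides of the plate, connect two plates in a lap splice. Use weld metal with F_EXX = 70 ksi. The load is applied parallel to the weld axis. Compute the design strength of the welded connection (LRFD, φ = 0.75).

φR_n ≈ 418 kips

Effective throat t_e = 0.707 × 0.75 = 0.5302 in.
Total length L = 25 in; A_we = 0.5302 × 25 = 13.26 in².
F_nw = 0.6 F_EXX = 0.6 × 70 = 42 ksi.
φR_n = 0.75 × 42 × 13.26 = 417.6 kips.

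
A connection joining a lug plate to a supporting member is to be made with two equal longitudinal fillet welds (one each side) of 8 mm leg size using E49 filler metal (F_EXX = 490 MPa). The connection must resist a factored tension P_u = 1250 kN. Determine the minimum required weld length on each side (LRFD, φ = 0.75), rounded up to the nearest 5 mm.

L = 505 mm on each side

Throat t_e = 0.707 × 8 = 5.656 mm.
φr_n = 0.75 × 0.6 × 490 × 5.656 × 10⁻³ = 1.247 kN/mm.
L_req = P_u / φr_n = 1250 / 1.247 = 1002 mm total.
Per side: 1002 / 2 = 501.1 mm.
Round up → use L = 505 mm on each side.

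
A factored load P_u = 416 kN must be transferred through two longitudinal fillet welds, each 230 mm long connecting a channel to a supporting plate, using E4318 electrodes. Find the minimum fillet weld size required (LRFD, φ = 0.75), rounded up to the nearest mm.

E43XX → F_EXX = 430 MPa.
Total weld length L = 460 mm.
Required throat t_e = P_u / (φ × 0.6 F_EXX × L) = 416 / (0.75 × 0.6 × 430 × 460 × 10⁻³) = 4.674 mm.
Required leg w = t_e / 0.707 = 6.611 mm → use 7 mm.

w = 7 mm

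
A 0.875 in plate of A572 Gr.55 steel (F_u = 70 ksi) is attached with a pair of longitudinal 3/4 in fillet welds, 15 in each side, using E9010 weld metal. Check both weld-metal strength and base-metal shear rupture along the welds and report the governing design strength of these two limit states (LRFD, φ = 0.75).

E90XX → F_EXX = 90 ksi.
t_e = 0.707 × 0.75 = 0.5302 in; L = 30 in.
Weld metal: φR_n = 0.75 × 0.6 × 90 × 0.5302 × 30 = 644.3 kips.
Base metal (shear rupture): φR_n = 0.75 × 0.6 × 70 × 0.875 × 30 = 826.9 kips.
Governing: weld metal.

φR_n ≈ 644 kips (weld metal governs)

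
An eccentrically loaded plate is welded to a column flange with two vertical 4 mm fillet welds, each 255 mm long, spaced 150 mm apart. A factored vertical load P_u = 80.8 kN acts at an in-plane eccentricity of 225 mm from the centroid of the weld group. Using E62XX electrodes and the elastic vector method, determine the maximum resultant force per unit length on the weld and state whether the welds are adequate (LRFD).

f_max ≈ 574 N/mm; adequate

E62XX → F_EXX = 620 MPa.
Total weld length L_w = 510 mm. Treat welds as unit-width lines.
Polar moment about centroid: J = 2[d³/12 + d(b/2)²] = 2[255³/12 + 255×75²] = 5632000 mm³.
Direct shear f_v = P/L_w = 80.8×10³ / 510 = 158.4 N/mm (vertical).
Torsion M = P·e = 80.8×10³ × 225 = 18180000 N·mm.
Critical point at (x, y) = (75, 127.5) from centroid. f_tx = M·y/J = 411.5 N/mm; f_ty = M·x/J = 242.1 N/mm.
Resultant f_max = √[f_tx² + (f_v + f_ty)²] = √[411.5² + (158.4 + 242.1)²] = 574.3 N/mm.
Capacity per unit length: φr_n = 0.75 × 0.6 × 620 × (0.707 × 4) = 789 N/mm.
574.3 ≤ 789 → adequate.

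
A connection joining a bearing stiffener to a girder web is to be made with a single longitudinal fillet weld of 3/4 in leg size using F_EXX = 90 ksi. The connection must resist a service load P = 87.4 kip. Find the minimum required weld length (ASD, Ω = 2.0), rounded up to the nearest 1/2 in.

Throat t_e = 0.707 × 0.75 = 0.5302 in.
r_n/Ω = (0.6 × 90 × 0.5302) / 2.0 = 14.32 kip/in.
L_req = P / (r_n/Ω) = 87.4 / 14.32 = 6.105 in total.
Round up → use L = 6.5 in.

L = 6.5 in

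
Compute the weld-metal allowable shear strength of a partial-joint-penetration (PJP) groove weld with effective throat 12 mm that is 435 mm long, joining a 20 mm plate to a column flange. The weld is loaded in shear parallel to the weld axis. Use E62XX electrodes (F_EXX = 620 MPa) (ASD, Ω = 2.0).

Effective throat (given) t_e = 12 mm.
A_we = 12 × 435 = 5220 mm².
F_nw = 0.6 F_EXX = 372 MPa.
R_n/Ω = (372 × 5220) / 2.0 × 10⁻³ = 970.9 kN.

R_n/Ω ≈ 971 kN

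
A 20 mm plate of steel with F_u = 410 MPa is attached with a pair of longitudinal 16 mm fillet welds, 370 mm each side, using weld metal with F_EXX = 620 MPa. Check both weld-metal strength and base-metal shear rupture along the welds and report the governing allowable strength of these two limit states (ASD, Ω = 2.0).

t_e = 0.707 × 16 = 11.31 mm; L = 740 mm.
Weld metal: R_n/Ω = (1/2.0) × 0.6 × 620 × 11.31 × 740 × 10⁻³ = 1557 kN.
Base metal (shear rupture): R_n/Ω = (1/2.0) × 0.6 × 410 × 20 × 740 × 10⁻³ = 1820 kN.
Governing: weld metal.

R_n/Ω ≈ 1560 kN (weld metal governs)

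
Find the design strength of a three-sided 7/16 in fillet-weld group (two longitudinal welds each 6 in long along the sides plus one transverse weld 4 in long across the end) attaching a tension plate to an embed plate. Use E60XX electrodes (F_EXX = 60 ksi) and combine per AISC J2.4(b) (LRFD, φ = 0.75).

φR_n ≈ 135 kip

t_e = 0.707 × 0.4375 = 0.3093 in.
R_nwl = 0.6 × 60 × 0.3093 × 12 = 133.6 kip (longitudinal, 2 welds).
R_nwt = 0.6 × 60 × 0.3093 × 4 = 44.54 kip (transverse, base value).
(i) R_nwl + R_nwt = 178.2 kip; (ii) 0.85 R_nwl + 1.5 R_nwt = 180.4 kip.
R_n = max = 180.4 kip [governs: (ii)]; φR_n = 135.3 kip.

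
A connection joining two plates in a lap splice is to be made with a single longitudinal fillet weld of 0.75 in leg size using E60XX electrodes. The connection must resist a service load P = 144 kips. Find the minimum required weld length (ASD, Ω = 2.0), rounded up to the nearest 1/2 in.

L = 15.5 in

E60XX → F_EXX = 60 ksi.
Throat t_e = 0.707 × 0.75 = 0.5302 in.
r_n/Ω = (0.6 × 60 × 0.5302) / 2.0 = 9.544 kip/in.
L_req = P / (r_n/Ω) = 144 / 9.544 = 15.09 in total.
Round up → use L = 15.5 in.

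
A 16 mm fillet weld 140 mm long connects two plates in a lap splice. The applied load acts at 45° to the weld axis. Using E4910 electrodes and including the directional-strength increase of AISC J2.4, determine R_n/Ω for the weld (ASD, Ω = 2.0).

R_n/Ω ≈ 302 kN

E49XX → F_EXX = 490 MPa.
t_e = 0.707 × 16 = 11.31 mm; A_we = 11.31 × 140 = 1584 mm².
Directional factor: 1.0 + 0.5 sin^1.5(45°) = 1.297.
F_nw = 0.6 × 490 × 1.297 = 381.4 MPa.
R_n/Ω = (381.4 × 1584) / 2.0 × 10⁻³ = 302 kN.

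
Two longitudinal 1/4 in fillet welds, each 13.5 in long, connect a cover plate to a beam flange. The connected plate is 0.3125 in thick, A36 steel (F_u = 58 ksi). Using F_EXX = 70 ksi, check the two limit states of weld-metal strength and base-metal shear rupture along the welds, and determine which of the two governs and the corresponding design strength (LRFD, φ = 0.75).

t_e = 0.707 × 0.25 = 0.1767 in; L = 27 in.
Weld metal: φR_n = 0.75 × 0.6 × 70 × 0.1767 × 27 = 150.3 kips.
Base metal (shear rupture): φR_n = 0.75 × 0.6 × 58 × 0.3125 × 27 = 220.2 kips.
Governing: weld metal.

φR_n ≈ 150 kips (weld metal governs)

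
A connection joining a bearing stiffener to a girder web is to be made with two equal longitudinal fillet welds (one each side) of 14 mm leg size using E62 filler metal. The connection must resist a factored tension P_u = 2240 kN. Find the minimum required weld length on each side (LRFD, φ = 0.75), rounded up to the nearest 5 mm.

E62XX → F_EXX = 620 MPa.
Throat t_e = 0.707 × 14 = 9.898 mm.
φr_n = 0.75 × 0.6 × 620 × 9.898 × 10⁻³ = 2.762 kN/mm.
L_req = P_u / φr_n = 2240 / 2.762 = 811.1 mm total.
Per side: 811.1 / 2 = 405.6 mm.
Round up → use L = 410 mm on each side.

L = 410 mm on each side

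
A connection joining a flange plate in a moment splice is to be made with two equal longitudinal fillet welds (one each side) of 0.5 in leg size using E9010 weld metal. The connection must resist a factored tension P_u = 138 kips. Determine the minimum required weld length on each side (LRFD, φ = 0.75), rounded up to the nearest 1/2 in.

E90XX → F_EXX = 90 ksi.
Throat t_e = 0.707 × 0.5 = 0.3535 in.
φr_n = 0.75 × 0.6 × 90 × 0.3535 = 14.32 kips/in.
L_req = P_u / φr_n = 138 / 14.32 = 9.639 in total.
Per side: 9.639 / 2 = 4.82 in.
Round up → use L = 5 in on each side.

L = 5 in on each side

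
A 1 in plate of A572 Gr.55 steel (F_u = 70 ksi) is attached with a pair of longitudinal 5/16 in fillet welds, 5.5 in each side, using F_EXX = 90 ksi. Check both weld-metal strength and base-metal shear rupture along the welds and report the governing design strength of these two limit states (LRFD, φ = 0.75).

t_e = 0.707 × 0.3125 = 0.2209 in; L = 11 in.
Weld metal: φR_n = 0.75 × 0.6 × 90 × 0.2209 × 11 = 98.43 kip.
Base metal (shear rupture): φR_n = 0.75 × 0.6 × 70 × 1 × 11 = 346.5 kip.
Governing: weld metal.

φR_n ≈ 98.4 kip (weld metal governs)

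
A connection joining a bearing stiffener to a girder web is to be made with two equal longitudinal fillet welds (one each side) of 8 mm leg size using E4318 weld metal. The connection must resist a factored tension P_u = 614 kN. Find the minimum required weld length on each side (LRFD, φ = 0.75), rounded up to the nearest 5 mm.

L = 285 mm on each side

E43XX → F_EXX = 430 MPa.
Throat t_e = 0.707 × 8 = 5.656 mm.
φr_n = 0.75 × 0.6 × 430 × 5.656 × 10⁻³ = 1.094 kN/mm.
L_req = P_u / φr_n = 614 / 1.094 = 561 mm total.
Per side: 561 / 2 = 280.5 mm.
Round up → use L = 285 mm on each side.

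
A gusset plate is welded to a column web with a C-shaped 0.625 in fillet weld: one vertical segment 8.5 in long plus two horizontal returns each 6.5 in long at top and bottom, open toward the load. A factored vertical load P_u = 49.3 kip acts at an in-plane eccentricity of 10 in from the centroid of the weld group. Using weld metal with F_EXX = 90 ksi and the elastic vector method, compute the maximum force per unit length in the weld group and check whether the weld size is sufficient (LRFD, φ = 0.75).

Total weld length L_w = 21.5 in. Treat welds as unit-width lines.
Centroid: x̄ = 2×6.5×3.25 / 21.5 = 1.965 in from the vertical weld.
Polar moment about centroid: J = I_x + I_y = [8.5³/12 + 2×6.5×4.25²] + [8.5×1.965² + 2(6.5³/12 + 6.5×1.285²)] = 386 in³.
Direct shear f_v = P/L_w = 49.3 / 21.5 = 2.293 kip/in (vertical).
Torsion M = P·e = 49.3 × 10 = 493 kip·in.
Critical point at (x, y) = (4.535, 4.25) from centroid. f_tx = M·y/J = 5.427 kip/in; f_ty = M·x/J = 5.791 kip/in.
Resultant f_max = √[f_tx² + (f_v + f_ty)²] = √[5.427² + (2.293 + 5.791)²] = 9.737 kip/in.
Capacity per unit length: φr_n = 0.75 × 0.6 × 90 × (0.707 × 0.625) = 17.9 kip/in.
9.737 ≤ 17.9 → adequate.

f_max ≈ 9.74 kip/in; adequate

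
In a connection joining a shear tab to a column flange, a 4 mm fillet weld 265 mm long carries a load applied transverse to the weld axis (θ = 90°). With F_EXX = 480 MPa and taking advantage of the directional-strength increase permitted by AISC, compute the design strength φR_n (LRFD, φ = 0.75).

t_e = 0.707 × 4 = 2.828 mm; A_we = 2.828 × 265 = 749.4 mm².
Directional factor: 1.0 + 0.5 sin^1.5(90°) = 1.5.
F_nw = 0.6 × 480 × 1.5 = 432 MPa.
φR_n = 0.75 × 432 × 749.4 × 10⁻³ = 242.8 kN.

φR_n ≈ 243 kN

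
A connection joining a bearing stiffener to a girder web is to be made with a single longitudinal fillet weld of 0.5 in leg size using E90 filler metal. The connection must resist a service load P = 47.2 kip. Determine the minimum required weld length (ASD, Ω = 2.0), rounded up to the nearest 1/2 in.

E90XX → F_EXX = 90 ksi.
Throat t_e = 0.707 × 0.5 = 0.3535 in.
r_n/Ω = (0.6 × 90 × 0.3535) / 2.0 = 9.544 kip/in.
L_req = P / (r_n/Ω) = 47.2 / 9.544 = 4.945 in total.
Round up → use L = 5 in.

L = 5 in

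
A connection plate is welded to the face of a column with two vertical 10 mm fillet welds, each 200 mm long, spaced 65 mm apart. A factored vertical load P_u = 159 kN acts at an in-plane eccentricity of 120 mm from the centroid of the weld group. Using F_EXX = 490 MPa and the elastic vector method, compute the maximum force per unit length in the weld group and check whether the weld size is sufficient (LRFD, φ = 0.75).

Total weld length L_w = 400 mm. Treat welds as unit-width lines.
Polar moment about centroid: J = 2[d³/12 + d(b/2)²] = 2[200³/12 + 200×32.5²] = 1756000 mm³.
Direct shear f_v = P/L_w = 159×10³ / 400 = 397.5 N/mm (vertical).
Torsion M = P·e = 159×10³ × 120 = 19080000 N·mm.
Critical point at (x, y) = (32.5, 100) from centroid. f_tx = M·y/J = 1087 N/mm; f_ty = M·x/J = 353.2 N/mm.
Resultant f_max = √[f_tx² + (f_v + f_ty)²] = √[1087² + (397.5 + 353.2)²] = 1321 N/mm.
Capacity per unit length: φr_n = 0.75 × 0.6 × 490 × (0.707 × 10) = 1559 N/mm.
1321 ≤ 1559 → adequate.

f_max ≈ 1320 N/mm; adequate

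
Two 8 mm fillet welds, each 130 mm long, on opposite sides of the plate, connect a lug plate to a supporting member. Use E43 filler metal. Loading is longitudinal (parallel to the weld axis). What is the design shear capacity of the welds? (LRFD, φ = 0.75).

φR_n ≈ 285 kN

E43XX → F_EXX = 430 MPa.
Effective throat t_e = 0.707 × 8 = 5.656 mm.
Total length L = 260 mm; A_we = 5.656 × 260 = 1471 mm².
F_nw = 0.6 F_EXX = 0.6 × 430 = 258 MPa.
φR_n = 0.75 × 258 × 1471 × 10⁻³ = 284.6 kN.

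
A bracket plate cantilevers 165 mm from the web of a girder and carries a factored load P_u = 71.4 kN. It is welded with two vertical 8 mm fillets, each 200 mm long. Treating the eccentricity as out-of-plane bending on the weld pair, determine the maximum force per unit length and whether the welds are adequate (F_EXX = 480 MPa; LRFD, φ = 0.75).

L_w = 2 × 200 = 400 mm; section modulus (unit throat) S = 2 × L²/6 = 13330 mm².
Direct shear f_v = P/L_w = 71.4×10³/400 = 178.5 N/mm.
Moment M = P × e = 71.4×10³ × 165 = 11781000 N·mm; bending f_b = M/S = 883.6 N/mm.
f_max = √(f_v² + f_b²) = √(178.5² + 883.6²) = 901.4 N/mm.
φr_n = 0.75 × 0.6 × 480 × (0.707 × 8) = 1222 N/mm → adequate.

f_max ≈ 901 N/mm; adequate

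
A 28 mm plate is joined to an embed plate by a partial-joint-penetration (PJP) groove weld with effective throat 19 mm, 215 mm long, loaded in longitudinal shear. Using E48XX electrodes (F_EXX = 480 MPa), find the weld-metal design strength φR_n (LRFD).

Effective throat (given) t_e = 19 mm.
A_we = 19 × 215 = 4085 mm².
F_nw = 0.6 F_EXX = 288 MPa.
φR_n = 0.75 × 288 × 4085 × 10⁻³ = 882.4 kN.

φR_n ≈ 882 kN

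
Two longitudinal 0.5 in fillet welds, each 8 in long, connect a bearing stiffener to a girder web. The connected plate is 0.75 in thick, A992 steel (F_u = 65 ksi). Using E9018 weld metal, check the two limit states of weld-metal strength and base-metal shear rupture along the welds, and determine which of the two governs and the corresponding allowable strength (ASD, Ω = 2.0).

R_n/Ω ≈ 153 kip (weld metal governs)

E90XX → F_EXX = 90 ksi.
t_e = 0.707 × 0.5 = 0.3535 in; L = 16 in.
Weld metal: R_n/Ω = (1/2.0) × 0.6 × 90 × 0.3535 × 16 = 152.7 kip.
Base metal (shear rupture): R_n/Ω = (1/2.0) × 0.6 × 65 × 0.75 × 16 = 234 kip.
Governing: weld metal.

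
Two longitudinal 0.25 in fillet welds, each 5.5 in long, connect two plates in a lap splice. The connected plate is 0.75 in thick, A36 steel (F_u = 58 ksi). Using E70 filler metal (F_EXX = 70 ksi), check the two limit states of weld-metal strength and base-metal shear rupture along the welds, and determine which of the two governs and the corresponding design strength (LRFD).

t_e = 0.707 × 0.25 = 0.1767 in; L = 11 in.
Weld metal: φR_n = 0.75 × 0.6 × 70 × 0.1767 × 11 = 61.24 kips.
Base metal (shear rupture): φR_n = 0.75 × 0.6 × 58 × 0.75 × 11 = 215.3 kips.
Governing: weld metal.

φR_n ≈ 61.2 kips (weld metal governs)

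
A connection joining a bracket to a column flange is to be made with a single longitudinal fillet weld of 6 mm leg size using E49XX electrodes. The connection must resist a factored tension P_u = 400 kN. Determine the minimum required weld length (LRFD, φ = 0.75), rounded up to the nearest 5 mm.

E49XX → F_EXX = 490 MPa.
Throat t_e = 0.707 × 6 = 4.242 mm.
φr_n = 0.75 × 0.6 × 490 × 4.242 × 10⁻³ = 0.9354 kN/mm.
L_req = P_u / φr_n = 400 / 0.9354 = 427.6 mm total.
Round up → use L = 430 mm.

L = 430 mm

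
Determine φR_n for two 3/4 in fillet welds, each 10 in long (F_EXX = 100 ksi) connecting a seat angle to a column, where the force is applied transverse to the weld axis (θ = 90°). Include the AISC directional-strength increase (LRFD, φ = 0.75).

φR_n ≈ 716 kip

t_e = 0.707 × 0.75 = 0.5302 in; A_we = 0.5302 × 20 = 10.61 in².
Directional factor: 1.0 + 0.5 sin^1.5(90°) = 1.5.
F_nw = 0.6 × 100 × 1.5 = 90 ksi.
φR_n = 0.75 × 90 × 10.61 = 715.8 kip.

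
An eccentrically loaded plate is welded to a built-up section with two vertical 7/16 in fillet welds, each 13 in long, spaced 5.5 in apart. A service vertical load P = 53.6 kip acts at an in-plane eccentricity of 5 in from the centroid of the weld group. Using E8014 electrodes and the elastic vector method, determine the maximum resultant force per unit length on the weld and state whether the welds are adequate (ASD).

E80XX → F_EXX = 80 ksi.
Total weld length L_w = 26 in. Treat welds as unit-width lines.
Polar moment about centroid: J = 2[d³/12 + d(b/2)²] = 2[13³/12 + 13×2.75²] = 562.8 in³.
Direct shear f_v = P/L_w = 53.6 / 26 = 2.062 kip/in (vertical).
Torsion M = P·e = 53.6 × 5 = 268 kip·in.
Critical point at (x, y) = (2.75, 6.5) from centroid. f_tx = M·y/J = 3.095 kip/in; f_ty = M·x/J = 1.31 kip/in.
Resultant f_max = √[f_tx² + (f_v + f_ty)²] = √[3.095² + (2.062 + 1.31)²] = 4.577 kip/in.
Capacity per unit length: r_n/Ω = (1/2.0) × 0.6 × 80 × (0.707 × 0.4375) = 7.423 kip/in.
4.577 ≤ 7.423 → adequate.

f_max ≈ 4.58 kip/in; adequate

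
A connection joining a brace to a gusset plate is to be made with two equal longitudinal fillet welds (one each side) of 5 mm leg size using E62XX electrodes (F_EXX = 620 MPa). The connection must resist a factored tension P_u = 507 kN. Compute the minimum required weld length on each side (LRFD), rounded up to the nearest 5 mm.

Throat t_e = 0.707 × 5 = 3.535 mm.
φr_n = 0.75 × 0.6 × 620 × 3.535 × 10⁻³ = 0.9863 kN/mm.
L_req = P_u / φr_n = 507 / 0.9863 = 514.1 mm total.
Per side: 514.1 / 2 = 257 mm.
Round up → use L = 260 mm on each side.

L = 260 mm on each side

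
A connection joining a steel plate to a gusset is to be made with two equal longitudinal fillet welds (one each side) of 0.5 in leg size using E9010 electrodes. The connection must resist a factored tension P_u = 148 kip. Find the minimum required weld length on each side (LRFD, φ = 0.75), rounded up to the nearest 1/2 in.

L = 5.5 in on each side

E90XX → F_EXX = 90 ksi.
Throat t_e = 0.707 × 0.5 = 0.3535 in.
φr_n = 0.75 × 0.6 × 90 × 0.3535 = 14.32 kip/in.
L_req = P_u / φr_n = 148 / 14.32 = 10.34 in total.
Per side: 10.34 / 2 = 5.169 in.
Round up → use L = 5.5 in on each side.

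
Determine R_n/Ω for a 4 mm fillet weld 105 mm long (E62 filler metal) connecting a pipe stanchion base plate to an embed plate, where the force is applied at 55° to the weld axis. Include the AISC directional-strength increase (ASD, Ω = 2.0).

E62XX → F_EXX = 620 MPa.
t_e = 0.707 × 4 = 2.828 mm; A_we = 2.828 × 105 = 296.9 mm².
Directional factor: 1.0 + 0.5 sin^1.5(55°) = 1.371.
F_nw = 0.6 × 620 × 1.371 = 509.9 MPa.
R_n/Ω = (509.9 × 296.9) / 2.0 × 10⁻³ = 75.7 kN.

R_n/Ω ≈ 75.7 kN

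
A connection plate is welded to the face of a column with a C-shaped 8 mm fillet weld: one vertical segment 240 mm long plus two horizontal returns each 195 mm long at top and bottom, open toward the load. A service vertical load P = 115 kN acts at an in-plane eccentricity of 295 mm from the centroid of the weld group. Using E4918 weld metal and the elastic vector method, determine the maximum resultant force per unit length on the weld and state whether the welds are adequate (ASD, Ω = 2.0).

f_max ≈ 795 N/mm; adequate

E49XX → F_EXX = 490 MPa.
Total weld length L_w = 630 mm. Treat welds as unit-width lines.
Centroid: x̄ = 2×195×97.5 / 630 = 60.36 mm from the vertical weld.
Polar moment about centroid: J = I_x + I_y = [240³/12 + 2×195×120²] + [240×60.36² + 2(195³/12 + 195×37.14²)] = 9416000 mm³.
Direct shear f_v = P/L_w = 115×10³ / 630 = 182.5 N/mm (vertical).
Torsion M = P·e = 115×10³ × 295 = 33925000 N·mm.
Critical point at (x, y) = (134.6, 120) from centroid. f_tx = M·y/J = 432.3 N/mm; f_ty = M·x/J = 485.1 N/mm.
Resultant f_max = √[f_tx² + (f_v + f_ty)²] = √[432.3² + (182.5 + 485.1)²] = 795.4 N/mm.
Capacity per unit length: r_n/Ω = (1/2.0) × 0.6 × 490 × (0.707 × 8) = 831.4 N/mm.
795.4 ≤ 831.4 → adequate.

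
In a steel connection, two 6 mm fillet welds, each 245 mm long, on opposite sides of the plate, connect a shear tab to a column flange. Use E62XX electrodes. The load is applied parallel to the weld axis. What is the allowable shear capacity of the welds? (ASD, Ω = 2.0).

E62XX → F_EXX = 620 MPa.
Effective throat t_e = 0.707 × 6 = 4.242 mm.
Total length L = 490 mm; A_we = 4.242 × 490 = 2079 mm².
F_nw = 0.6 F_EXX = 0.6 × 620 = 372 MPa.
R_n = 372 × 2079 × 10⁻³ = 773.2 kN; R_n/Ω = 773.2/2.0 = 386.6 kN.

R_n/Ω ≈ 387 kN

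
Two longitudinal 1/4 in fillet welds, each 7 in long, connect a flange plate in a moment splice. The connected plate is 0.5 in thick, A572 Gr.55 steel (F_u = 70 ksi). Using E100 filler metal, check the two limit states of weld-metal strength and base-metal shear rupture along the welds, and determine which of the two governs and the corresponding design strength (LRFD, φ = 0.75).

E100XX → F_EXX = 100 ksi.
t_e = 0.707 × 0.25 = 0.1767 in; L = 14 in.
Weld metal: φR_n = 0.75 × 0.6 × 100 × 0.1767 × 14 = 111.4 kips.
Base metal (shear rupture): φR_n = 0.75 × 0.6 × 70 × 0.5 × 14 = 220.5 kips.
Governing: weld metal.

φR_n ≈ 111 kips (weld metal governs)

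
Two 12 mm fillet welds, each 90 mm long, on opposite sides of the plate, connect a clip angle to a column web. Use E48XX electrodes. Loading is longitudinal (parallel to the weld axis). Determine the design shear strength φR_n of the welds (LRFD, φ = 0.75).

φR_n ≈ 330 kN

E48XX → F_EXX = 480 MPa.
Effective throat t_e = 0.707 × 12 = 8.484 mm.
Total length L = 180 mm; A_we = 8.484 × 180 = 1527 mm².
F_nw = 0.6 F_EXX = 0.6 × 480 = 288 MPa.
φR_n = 0.75 × 288 × 1527 × 10⁻³ = 329.9 kN.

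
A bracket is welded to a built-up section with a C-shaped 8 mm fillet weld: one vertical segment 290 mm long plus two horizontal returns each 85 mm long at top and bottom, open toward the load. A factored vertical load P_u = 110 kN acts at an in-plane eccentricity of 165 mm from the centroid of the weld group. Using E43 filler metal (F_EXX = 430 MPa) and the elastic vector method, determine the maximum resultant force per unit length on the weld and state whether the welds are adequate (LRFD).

f_max ≈ 635 N/mm; adequate

Total weld length L_w = 460 mm. Treat welds as unit-width lines.
Centroid: x̄ = 2×85×42.5 / 460 = 15.71 mm from the vertical weld.
Polar moment about centroid: J = I_x + I_y = [290³/12 + 2×85×145²] + [290×15.71² + 2(85³/12 + 85×26.79²)] = 5903000 mm³.
Direct shear f_v = P/L_w = 110×10³ / 460 = 239.1 N/mm (vertical).
Torsion M = P·e = 110×10³ × 165 = 18150000 N·mm.
Critical point at (x, y) = (69.29, 145) from centroid. f_tx = M·y/J = 445.9 N/mm; f_ty = M·x/J = 213.1 N/mm.
Resultant f_max = √[f_tx² + (f_v + f_ty)²] = √[445.9² + (239.1 + 213.1)²] = 635 N/mm.
Capacity per unit length: φr_n = 0.75 × 0.6 × 430 × (0.707 × 8) = 1094 N/mm.
635 ≤ 1094 → adequate.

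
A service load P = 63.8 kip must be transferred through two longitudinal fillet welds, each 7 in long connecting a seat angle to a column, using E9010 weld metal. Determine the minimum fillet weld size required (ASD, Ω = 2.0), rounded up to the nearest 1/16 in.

w = 1/4 in

E90XX → F_EXX = 90 ksi.
Total weld length L = 14 in.
Required throat t_e = P × Ω / (0.6 F_EXX × L) = 63.8 × 2.0 / (0.6 × 90 × 14) = 0.1688 in.
Required leg w = t_e / 0.707 = 0.2387 in → use 1/4 in.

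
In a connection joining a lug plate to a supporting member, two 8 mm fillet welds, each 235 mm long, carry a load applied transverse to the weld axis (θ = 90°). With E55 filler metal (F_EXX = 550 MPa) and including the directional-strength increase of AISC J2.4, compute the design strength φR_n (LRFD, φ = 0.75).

t_e = 0.707 × 8 = 5.656 mm; A_we = 5.656 × 470 = 2658 mm².
Directional factor: 1.0 + 0.5 sin^1.5(90°) = 1.5.
F_nw = 0.6 × 550 × 1.5 = 495 MPa.
φR_n = 0.75 × 495 × 2658 × 10⁻³ = 986.9 kN.

φR_n ≈ 987 kN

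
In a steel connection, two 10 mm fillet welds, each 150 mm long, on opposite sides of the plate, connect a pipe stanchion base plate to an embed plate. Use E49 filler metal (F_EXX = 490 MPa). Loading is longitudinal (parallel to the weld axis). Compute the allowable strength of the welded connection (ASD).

Effective throat t_e = 0.707 × 10 = 7.07 mm.
Total length L = 300 mm; A_we = 7.07 × 300 = 2121 mm².
F_nw = 0.6 F_EXX = 0.6 × 490 = 294 MPa.
R_n = 294 × 2121 × 10⁻³ = 623.6 kN; R_n/Ω = 623.6/2.0 = 311.8 kN.

R_n/Ω ≈ 312 kN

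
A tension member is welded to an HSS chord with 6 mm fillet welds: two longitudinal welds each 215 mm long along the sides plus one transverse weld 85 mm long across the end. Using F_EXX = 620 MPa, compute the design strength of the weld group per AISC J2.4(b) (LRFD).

φR_n ≈ 610 kN

t_e = 0.707 × 6 = 4.242 mm.
R_nwl = 0.6 × 620 × 4.242 × 430 × 10⁻³ = 678.6 kN (longitudinal, 2 welds).
R_nwt = 0.6 × 620 × 4.242 × 85 × 10⁻³ = 134.1 kN (transverse, base value).
(i) R_nwl + R_nwt = 812.7 kN; (ii) 0.85 R_nwl + 1.5 R_nwt = 778 kN.
R_n = max = 812.7 kN [governs: (i)]; φR_n = 609.5 kN.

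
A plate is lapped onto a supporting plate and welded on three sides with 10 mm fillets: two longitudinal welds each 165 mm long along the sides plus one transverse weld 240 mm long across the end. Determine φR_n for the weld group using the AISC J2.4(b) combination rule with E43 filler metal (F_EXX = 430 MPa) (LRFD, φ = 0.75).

φR_n ≈ 876 kN

t_e = 0.707 × 10 = 7.07 mm.
R_nwl = 0.6 × 430 × 7.07 × 330 × 10⁻³ = 601.9 kN (longitudinal, 2 welds).
R_nwt = 0.6 × 430 × 7.07 × 240 × 10⁻³ = 437.8 kN (transverse, base value).
(i) R_nwl + R_nwt = 1040 kN; (ii) 0.85 R_nwl + 1.5 R_nwt = 1168 kN.
R_n = max = 1168 kN [governs: (ii)]; φR_n = 876.2 kN.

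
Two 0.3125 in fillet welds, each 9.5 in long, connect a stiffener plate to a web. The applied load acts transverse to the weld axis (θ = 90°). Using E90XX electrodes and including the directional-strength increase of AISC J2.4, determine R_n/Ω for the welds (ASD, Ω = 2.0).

E90XX → F_EXX = 90 ksi.
t_e = 0.707 × 0.3125 = 0.2209 in; A_we = 0.2209 × 19 = 4.198 in².
Directional factor: 1.0 + 0.5 sin^1.5(90°) = 1.5.
F_nw = 0.6 × 90 × 1.5 = 81 ksi.
R_n/Ω = (81 × 4.198) / 2.0 = 170 kip.

R_n/Ω ≈ 170 kip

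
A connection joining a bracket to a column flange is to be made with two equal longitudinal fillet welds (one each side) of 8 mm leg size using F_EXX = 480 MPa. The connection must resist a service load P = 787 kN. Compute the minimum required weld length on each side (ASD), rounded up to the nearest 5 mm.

L = 485 mm on each side

Throat t_e = 0.707 × 8 = 5.656 mm.
r_n/Ω = (0.6 × 480 × 5.656) / 2.0 = 814.5 N/mm = 0.8145 kN/mm.
L_req = P / (r_n/Ω) = 787 / 0.8145 = 966.3 mm total.
Per side: 966.3 / 2 = 483.1 mm.
Round up → use L = 485 mm on each side.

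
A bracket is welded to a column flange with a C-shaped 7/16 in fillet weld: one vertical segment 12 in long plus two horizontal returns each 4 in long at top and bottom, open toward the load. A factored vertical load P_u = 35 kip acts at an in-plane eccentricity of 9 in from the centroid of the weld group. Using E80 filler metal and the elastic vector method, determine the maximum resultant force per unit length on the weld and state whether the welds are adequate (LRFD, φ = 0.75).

E80XX → F_EXX = 80 ksi.
Total weld length L_w = 20 in. Treat welds as unit-width lines.
Centroid: x̄ = 2×4×2 / 20 = 0.8 in from the vertical weld.
Polar moment about centroid: J = I_x + I_y = [12³/12 + 2×4×6²] + [12×0.8² + 2(4³/12 + 4×1.2²)] = 461.9 in³.
Direct shear f_v = P/L_w = 35 / 20 = 1.75 kip/in (vertical).
Torsion M = P·e = 35 × 9 = 315 kip·in.
Critical point at (x, y) = (3.2, 6) from centroid. f_tx = M·y/J = 4.092 kip/in; f_ty = M·x/J = 2.182 kip/in.
Resultant f_max = √[f_tx² + (f_v + f_ty)²] = √[4.092² + (1.75 + 2.182)²] = 5.675 kip/in.
Capacity per unit length: φr_n = 0.75 × 0.6 × 80 × (0.707 × 0.4375) = 11.14 kip/in.
5.675 ≤ 11.14 → adequate.

f_max ≈ 5.68 kip/in; adequate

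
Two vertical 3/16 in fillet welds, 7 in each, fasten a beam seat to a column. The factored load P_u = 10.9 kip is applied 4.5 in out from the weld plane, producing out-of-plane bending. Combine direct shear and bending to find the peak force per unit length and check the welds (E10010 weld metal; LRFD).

E100XX → F_EXX = 100 ksi.
L_w = 2 × 7 = 14 in; section modulus (unit throat) S = 2 × L²/6 = 16.33 in².
Direct shear f_v = P/L_w = 10.9/14 = 0.7786 kip/in.
Moment M = P × e = 10.9 × 4.5 = 49.05 kip·in; bending f_b = M/S = 3.003 kip/in.
f_max = √(f_v² + f_b²) = √(0.7786² + 3.003²) = 3.102 kip/in.
φr_n = 0.75 × 0.6 × 100 × (0.707 × 0.1875) = 5.965 kip/in → adequate.

f_max ≈ 3.1 kip/in; adequate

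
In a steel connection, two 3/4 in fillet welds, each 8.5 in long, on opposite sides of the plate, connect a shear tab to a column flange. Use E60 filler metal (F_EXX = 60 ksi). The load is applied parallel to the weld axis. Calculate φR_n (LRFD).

φR_n ≈ 243 kip

Effective throat t_e = 0.707 × 0.75 = 0.5302 in.
Total length L = 17 in; A_we = 0.5302 × 17 = 9.014 in².
F_nw = 0.6 F_EXX = 0.6 × 60 = 36 ksi.
φR_n = 0.75 × 36 × 9.014 = 243.4 kip.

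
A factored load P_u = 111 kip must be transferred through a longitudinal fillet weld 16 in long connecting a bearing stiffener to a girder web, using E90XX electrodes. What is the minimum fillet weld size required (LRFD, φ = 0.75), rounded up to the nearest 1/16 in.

E90XX → F_EXX = 90 ksi.
Total weld length L = 16 in.
Required throat t_e = P_u / (φ × 0.6 F_EXX × L) = 111 / (0.75 × 0.6 × 90 × 16) = 0.1713 in.
Required leg w = t_e / 0.707 = 0.2423 in → use 1/4 in.

w = 1/4 in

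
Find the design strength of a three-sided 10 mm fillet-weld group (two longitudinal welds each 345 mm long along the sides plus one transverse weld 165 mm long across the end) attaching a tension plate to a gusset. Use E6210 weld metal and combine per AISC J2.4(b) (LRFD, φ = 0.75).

φR_n ≈ 1690 kN

E62XX → F_EXX = 620 MPa.
t_e = 0.707 × 10 = 7.07 mm.
R_nwl = 0.6 × 620 × 7.07 × 690 × 10⁻³ = 1815 kN (longitudinal, 2 welds).
R_nwt = 0.6 × 620 × 7.07 × 165 × 10⁻³ = 434 kN (transverse, base value).
(i) R_nwl + R_nwt = 2249 kN; (ii) 0.85 R_nwl + 1.5 R_nwt = 2193 kN.
R_n = max = 2249 kN [governs: (i)]; φR_n = 1687 kN.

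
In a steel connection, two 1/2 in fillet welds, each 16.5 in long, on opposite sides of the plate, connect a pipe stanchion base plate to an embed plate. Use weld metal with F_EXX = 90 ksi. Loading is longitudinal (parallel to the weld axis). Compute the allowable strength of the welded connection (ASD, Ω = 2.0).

Effective throat t_e = 0.707 × 0.5 = 0.3535 in.
Total length L = 33 in; A_we = 0.3535 × 33 = 11.67 in².
F_nw = 0.6 F_EXX = 0.6 × 90 = 54 ksi.
R_n = 54 × 11.67 = 629.9 kips; R_n/Ω = 629.9/2.0 = 315 kips.

R_n/Ω ≈ 315 kips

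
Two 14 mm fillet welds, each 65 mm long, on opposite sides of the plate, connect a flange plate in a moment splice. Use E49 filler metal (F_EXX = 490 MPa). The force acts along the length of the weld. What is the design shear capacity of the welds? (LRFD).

Effective throat t_e = 0.707 × 14 = 9.898 mm.
Total length L = 130 mm; A_we = 9.898 × 130 = 1287 mm².
F_nw = 0.6 F_EXX = 0.6 × 490 = 294 MPa.
φR_n = 0.75 × 294 × 1287 × 10⁻³ = 283.7 kN.

φR_n ≈ 284 kN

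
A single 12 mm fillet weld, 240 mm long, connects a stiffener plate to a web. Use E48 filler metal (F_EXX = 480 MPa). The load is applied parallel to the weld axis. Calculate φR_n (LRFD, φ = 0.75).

Effective throat t_e = 0.707 × 12 = 8.484 mm.
Total length L = 240 mm; A_we = 8.484 × 240 = 2036 mm².
F_nw = 0.6 F_EXX = 0.6 × 480 = 288 MPa.
φR_n = 0.75 × 288 × 2036 × 10⁻³ = 439.8 kN.

φR_n ≈ 440 kN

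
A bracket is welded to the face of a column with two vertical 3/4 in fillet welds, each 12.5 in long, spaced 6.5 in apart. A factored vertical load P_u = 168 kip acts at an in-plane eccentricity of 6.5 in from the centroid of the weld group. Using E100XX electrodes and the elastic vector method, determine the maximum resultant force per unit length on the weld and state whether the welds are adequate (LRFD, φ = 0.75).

E100XX → F_EXX = 100 ksi.
Total weld length L_w = 25 in. Treat welds as unit-width lines.
Polar moment about centroid: J = 2[d³/12 + d(b/2)²] = 2[12.5³/12 + 12.5×3.25²] = 589.6 in³.
Direct shear f_v = P/L_w = 168 / 25 = 6.72 kip/in (vertical).
Torsion M = P·e = 168 × 6.5 = 1092 kip·in.
Critical point at (x, y) = (3.25, 6.25) from centroid. f_tx = M·y/J = 11.58 kip/in; f_ty = M·x/J = 6.02 kip/in.
Resultant f_max = √[f_tx² + (f_v + f_ty)²] = √[11.58² + (6.72 + 6.02)²] = 17.21 kip/in.
Capacity per unit length: φr_n = 0.75 × 0.6 × 100 × (0.707 × 0.75) = 23.86 kip/in.
17.21 ≤ 23.86 → adequate.

f_max ≈ 17.2 kip/in; adequate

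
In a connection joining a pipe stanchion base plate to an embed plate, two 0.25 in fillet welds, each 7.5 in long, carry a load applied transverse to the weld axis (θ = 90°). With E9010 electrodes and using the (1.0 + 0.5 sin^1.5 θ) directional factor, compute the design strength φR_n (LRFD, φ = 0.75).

E90XX → F_EXX = 90 ksi.
t_e = 0.707 × 0.25 = 0.1767 in; A_we = 0.1767 × 15 = 2.651 in².
Directional factor: 1.0 + 0.5 sin^1.5(90°) = 1.5.
F_nw = 0.6 × 90 × 1.5 = 81 ksi.
φR_n = 0.75 × 81 × 2.651 = 161.1 kip.

φR_n ≈ 161 kip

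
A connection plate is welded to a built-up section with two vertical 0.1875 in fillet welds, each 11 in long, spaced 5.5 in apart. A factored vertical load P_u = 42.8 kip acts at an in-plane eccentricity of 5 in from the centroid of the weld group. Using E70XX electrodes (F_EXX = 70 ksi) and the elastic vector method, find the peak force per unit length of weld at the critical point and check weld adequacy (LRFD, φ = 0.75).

Total weld length L_w = 22 in. Treat welds as unit-width lines.
Polar moment about centroid: J = 2[d³/12 + d(b/2)²] = 2[11³/12 + 11×2.75²] = 388.2 in³.
Direct shear f_v = P/L_w = 42.8 / 22 = 1.945 kip/in (vertical).
Torsion M = P·e = 42.8 × 5 = 214 kip·in.
Critical point at (x, y) = (2.75, 5.5) from centroid. f_tx = M·y/J = 3.032 kip/in; f_ty = M·x/J = 1.516 kip/in.
Resultant f_max = √[f_tx² + (f_v + f_ty)²] = √[3.032² + (1.945 + 1.516)²] = 4.601 kip/in.
Capacity per unit length: φr_n = 0.75 × 0.6 × 70 × (0.707 × 0.1875) = 4.176 kip/in.
4.601 > 4.176 → NOT adequate.

f_max ≈ 4.6 kip/in; NOT adequate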